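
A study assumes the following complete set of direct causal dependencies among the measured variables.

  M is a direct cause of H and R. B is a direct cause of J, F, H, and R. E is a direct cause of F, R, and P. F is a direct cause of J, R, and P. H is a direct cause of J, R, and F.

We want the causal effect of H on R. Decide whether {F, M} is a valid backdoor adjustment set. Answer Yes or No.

No

Backdoor paths from H to R (paths whose first edge points into H):
  P1: H <- M -> R
  P2: H <- B -> F <- E -> R
  P3: H <- B -> F -> R
  P4: H <- B -> F -> P <- E -> R
  P5: H <- B -> J <- F <- E -> R
  P6: H <- B -> J <- F -> R
  P7: H <- B -> J <- F -> P <- E -> R
  P8: H <- B -> R
Condition 1 (no descendant of H in the set): FAILS — F is a descendant of H.
Condition 2 (every backdoor path blocked by {F, M}):
  P1: blocked at fork node M ∈ conditioning set.
  P2: open — collider(s) F are conditioned on (or have a conditioned descendant) and no non-collider on the path is in the set.
  P3: blocked at chain node F ∈ conditioning set.
  P4: blocked at chain node F ∈ conditioning set.
  P5: blocked at collider J (neither it nor any descendant is in the conditioning set).
  P6: blocked at collider J (neither it nor any descendant is in the conditioning set).
  P7: blocked at collider J (neither it nor any descendant is in the conditioning set).
  P8: open — no interior node is in the conditioning set.
{F, M} does not satisfy the backdoor criterion.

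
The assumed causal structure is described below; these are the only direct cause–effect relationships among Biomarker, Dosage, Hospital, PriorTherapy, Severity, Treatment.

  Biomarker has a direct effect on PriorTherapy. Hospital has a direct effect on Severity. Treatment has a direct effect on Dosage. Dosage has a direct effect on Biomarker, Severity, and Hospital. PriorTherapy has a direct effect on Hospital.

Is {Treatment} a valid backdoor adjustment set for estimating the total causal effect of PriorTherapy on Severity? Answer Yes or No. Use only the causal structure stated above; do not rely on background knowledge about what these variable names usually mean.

Backdoor paths from PriorTherapy to Severity (paths whose first edge points into PriorTherapy):
  P1: PriorTherapy <- Biomarker <- Dosage -> Hospital -> Severity
  P2: PriorTherapy <- Biomarker <- Dosage -> Severity
Condition 1 (no descendant of PriorTherapy in the set): holds — descendants of PriorTherapy are {Hospital, Severity}; none are in {Treatment}.
Condition 2 (every backdoor path blocked by {Treatment}):
  P1: open — no interior node is in the conditioning set.
  P2: open — no interior node is in the conditioning set.
{Treatment} does not satisfy the backdoor criterion.

No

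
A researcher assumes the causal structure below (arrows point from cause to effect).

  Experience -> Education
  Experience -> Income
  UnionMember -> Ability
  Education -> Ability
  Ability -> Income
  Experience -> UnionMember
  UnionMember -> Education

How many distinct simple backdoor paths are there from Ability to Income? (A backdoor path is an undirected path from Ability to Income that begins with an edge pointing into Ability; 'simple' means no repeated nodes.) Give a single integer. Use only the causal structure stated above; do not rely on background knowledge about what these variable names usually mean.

4

A backdoor path from Ability to Income is any simple undirected path whose first edge points into Ability (i.e. leaves Ability via a parent).
Parents of Ability: {Education, UnionMember}.
Enumerating:
  P1: Ability <- UnionMember <- Experience -> Income
  P2: Ability <- UnionMember -> Education <- Experience -> Income
  P3: Ability <- Education <- Experience -> Income
  P4: Ability <- Education <- UnionMember <- Experience -> Income
That exhausts the simple backdoor paths. Count: 4.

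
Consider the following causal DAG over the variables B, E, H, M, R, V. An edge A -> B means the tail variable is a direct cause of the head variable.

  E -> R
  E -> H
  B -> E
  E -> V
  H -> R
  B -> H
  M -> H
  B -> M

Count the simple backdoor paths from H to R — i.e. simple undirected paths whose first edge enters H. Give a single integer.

3

A backdoor path from H to R is any simple undirected path whose first edge points into H (i.e. leaves H via a parent).
Parents of H: {B, E, M}.
Enumerating:
  P1: H <- B -> E -> R
  P2: H <- E -> R
  P3: H <- M <- B -> E -> R
That exhausts the simple backdoor paths. Count: 3.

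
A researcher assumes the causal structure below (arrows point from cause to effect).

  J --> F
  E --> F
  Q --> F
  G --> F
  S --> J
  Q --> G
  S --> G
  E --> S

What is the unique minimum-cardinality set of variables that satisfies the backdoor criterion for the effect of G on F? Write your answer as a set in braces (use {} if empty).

Variables eligible for adjustment (non-descendants of G, excluding G and F): {E, J, Q, S}.
Backdoor paths from G to F:
  P1: G <- Q -> F
  P2: G <- S <- E -> F
  P3: G <- S -> J -> F
The empty set is not sufficient: P1 (G <- Q -> F) has no collider blocking it and no conditioned non-collider, so it is open.
Try {Q, S}:
  P1: blocked at fork node Q ∈ conditioning set.
  P2: blocked at chain node S ∈ conditioning set.
  P3: blocked at fork node S ∈ conditioning set.
{Q, S} contains no descendant of G and blocks every backdoor path.
Every element of {Q, S} is needed (dropping Q leaves P1 open; dropping S leaves P2 open), so no proper subset is valid.
Among all size-2 subsets of the eligible variables, only {Q, S} blocks every backdoor path, so it is the unique smallest valid adjustment set.

{Q, S}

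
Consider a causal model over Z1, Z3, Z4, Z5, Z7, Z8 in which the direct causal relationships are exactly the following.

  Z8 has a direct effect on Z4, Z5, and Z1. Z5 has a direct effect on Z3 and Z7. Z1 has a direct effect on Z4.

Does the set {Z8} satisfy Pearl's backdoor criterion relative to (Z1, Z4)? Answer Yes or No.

Backdoor paths from Z1 to Z4 (paths whose first edge points into Z1):
  P1: Z1 <- Z8 -> Z4
Condition 1 (no descendant of Z1 in the set): holds — descendants of Z1 are {Z4}; none are in {Z8}.
Condition 2 (every backdoor path blocked by {Z8}):
  P1: blocked at fork node Z8 ∈ conditioning set.
{Z8} satisfies the backdoor criterion.

Yes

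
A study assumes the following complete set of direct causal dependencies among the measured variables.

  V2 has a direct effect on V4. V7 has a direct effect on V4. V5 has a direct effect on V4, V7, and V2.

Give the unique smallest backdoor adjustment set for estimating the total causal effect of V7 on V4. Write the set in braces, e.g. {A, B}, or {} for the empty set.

{V5}

Variables eligible for adjustment (non-descendants of V7, excluding V7 and V4): {V2, V5}.
Backdoor paths from V7 to V4:
  P1: V7 <- V5 -> V2 -> V4
  P2: V7 <- V5 -> V4
The empty set is not sufficient: P1 (V7 <- V5 -> V2 -> V4) has no collider blocking it and no conditioned non-collider, so it is open.
Try {V5}:
  P1: blocked at fork node V5 ∈ conditioning set.
  P2: blocked at fork node V5 ∈ conditioning set.
{V5} contains no descendant of V7 and blocks every backdoor path.
No other singleton works — e.g. {V2} leaves P2 open — so {V5} is the unique smallest valid adjustment set.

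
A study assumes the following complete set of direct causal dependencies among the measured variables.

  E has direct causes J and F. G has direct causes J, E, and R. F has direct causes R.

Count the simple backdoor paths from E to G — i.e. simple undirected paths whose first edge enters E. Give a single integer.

A backdoor path from E to G is any simple undirected path whose first edge points into E (i.e. leaves E via a parent).
Parents of E: {F, J}.
Enumerating:
  P1: E <- F <- R -> G
  P2: E <- J -> G
That exhausts the simple backdoor paths. Count: 2.

2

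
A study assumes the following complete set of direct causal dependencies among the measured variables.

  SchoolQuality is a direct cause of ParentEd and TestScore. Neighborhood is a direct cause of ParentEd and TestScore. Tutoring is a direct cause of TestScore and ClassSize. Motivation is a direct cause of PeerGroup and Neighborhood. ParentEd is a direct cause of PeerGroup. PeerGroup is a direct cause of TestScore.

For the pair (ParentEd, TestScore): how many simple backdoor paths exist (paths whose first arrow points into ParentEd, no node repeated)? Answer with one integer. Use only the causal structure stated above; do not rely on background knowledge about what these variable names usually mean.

A backdoor path from ParentEd to TestScore is any simple undirected path whose first edge points into ParentEd (i.e. leaves ParentEd via a parent).
Parents of ParentEd: {Neighborhood, SchoolQuality}.
Enumerating:
  P1: ParentEd <- SchoolQuality -> TestScore
  P2: ParentEd <- Neighborhood <- Motivation -> PeerGroup -> TestScore
  P3: ParentEd <- Neighborhood -> TestScore
That exhausts the simple backdoor paths. Count: 3.

3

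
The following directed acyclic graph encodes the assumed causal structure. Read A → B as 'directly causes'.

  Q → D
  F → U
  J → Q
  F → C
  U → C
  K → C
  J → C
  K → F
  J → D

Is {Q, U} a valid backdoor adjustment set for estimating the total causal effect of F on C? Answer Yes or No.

No

Backdoor paths from F to C (paths whose first edge points into F):
  P1: F <- K -> C
Condition 1 (no descendant of F in the set): FAILS — U is a descendant of F.
Condition 2 (every backdoor path blocked by {Q, U}):
  P1: open — no interior node is in the conditioning set.
{Q, U} does not satisfy the backdoor criterion.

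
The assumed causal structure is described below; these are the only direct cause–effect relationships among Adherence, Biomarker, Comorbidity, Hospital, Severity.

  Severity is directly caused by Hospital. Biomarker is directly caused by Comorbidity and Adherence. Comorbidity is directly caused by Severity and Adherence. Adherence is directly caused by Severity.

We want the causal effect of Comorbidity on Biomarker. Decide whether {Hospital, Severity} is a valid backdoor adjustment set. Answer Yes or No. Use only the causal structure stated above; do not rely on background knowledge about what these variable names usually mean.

Backdoor paths from Comorbidity to Biomarker (paths whose first edge points into Comorbidity):
  P1: Comorbidity <- Severity -> Adherence -> Biomarker
  P2: Comorbidity <- Adherence -> Biomarker
Condition 1 (no descendant of Comorbidity in the set): holds — descendants of Comorbidity are {Biomarker}; none are in {Hospital, Severity}.
Condition 2 (every backdoor path blocked by {Hospital, Severity}):
  P1: blocked at fork node Severity ∈ conditioning set.
  P2: open — no interior node is in the conditioning set.
{Hospital, Severity} does not satisfy the backdoor criterion.

No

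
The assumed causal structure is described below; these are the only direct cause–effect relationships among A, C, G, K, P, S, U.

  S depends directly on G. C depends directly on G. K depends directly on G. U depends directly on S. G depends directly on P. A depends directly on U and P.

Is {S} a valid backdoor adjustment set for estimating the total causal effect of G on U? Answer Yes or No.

Backdoor paths from G to U (paths whose first edge points into G):
  P1: G <- P -> A <- U
Condition 1 (no descendant of G in the set): FAILS — S is a descendant of G.
Condition 2 (every backdoor path blocked by {S}):
  P1: blocked at collider A (neither it nor any descendant is in the conditioning set).
{S} does not satisfy the backdoor criterion.

No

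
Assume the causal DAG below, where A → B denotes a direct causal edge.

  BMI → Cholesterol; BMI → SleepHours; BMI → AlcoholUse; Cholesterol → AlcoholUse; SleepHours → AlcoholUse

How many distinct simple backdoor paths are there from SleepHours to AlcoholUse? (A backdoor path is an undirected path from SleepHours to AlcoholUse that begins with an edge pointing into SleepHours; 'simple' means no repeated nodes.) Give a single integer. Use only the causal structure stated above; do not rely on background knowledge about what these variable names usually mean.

2

A backdoor path from SleepHours to AlcoholUse is any simple undirected path whose first edge points into SleepHours (i.e. leaves SleepHours via a parent).
Parents of SleepHours: {BMI}.
Enumerating:
  P1: SleepHours <- BMI -> Cholesterol -> AlcoholUse
  P2: SleepHours <- BMI -> AlcoholUse
That exhausts the simple backdoor paths. Count: 2.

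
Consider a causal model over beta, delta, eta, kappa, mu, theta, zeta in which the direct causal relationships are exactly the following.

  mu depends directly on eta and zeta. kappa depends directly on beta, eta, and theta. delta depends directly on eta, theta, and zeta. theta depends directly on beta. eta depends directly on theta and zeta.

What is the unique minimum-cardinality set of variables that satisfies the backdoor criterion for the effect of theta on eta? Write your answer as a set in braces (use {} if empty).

{}

Variables eligible for adjustment (non-descendants of theta, excluding theta and eta): {beta, zeta}.
Backdoor paths from theta to eta:
  P1: theta <- beta -> kappa <- eta
Each backdoor path contains an unconditioned collider, so every path is already blocked with the empty conditioning set:
  P1: blocked at collider kappa (neither it nor any descendant is in the conditioning set).
The empty set is therefore the unique smallest valid set.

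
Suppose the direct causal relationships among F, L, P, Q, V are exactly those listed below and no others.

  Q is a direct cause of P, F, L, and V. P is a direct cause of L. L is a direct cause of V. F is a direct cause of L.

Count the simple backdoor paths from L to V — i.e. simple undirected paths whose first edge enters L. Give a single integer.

A backdoor path from L to V is any simple undirected path whose first edge points into L (i.e. leaves L via a parent).
Parents of L: {F, P, Q}.
Enumerating:
  P1: L <- Q -> V
  P2: L <- F <- Q -> V
  P3: L <- P <- Q -> V
That exhausts the simple backdoor paths. Count: 3.

3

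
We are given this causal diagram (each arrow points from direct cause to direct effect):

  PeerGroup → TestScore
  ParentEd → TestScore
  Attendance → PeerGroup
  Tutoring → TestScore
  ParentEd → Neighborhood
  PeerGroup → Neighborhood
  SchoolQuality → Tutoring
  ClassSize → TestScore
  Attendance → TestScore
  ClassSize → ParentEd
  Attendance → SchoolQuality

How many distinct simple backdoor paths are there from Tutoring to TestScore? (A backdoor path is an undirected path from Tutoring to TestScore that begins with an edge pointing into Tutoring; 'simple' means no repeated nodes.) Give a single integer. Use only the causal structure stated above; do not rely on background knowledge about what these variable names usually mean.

A backdoor path from Tutoring to TestScore is any simple undirected path whose first edge points into Tutoring (i.e. leaves Tutoring via a parent).
Parents of Tutoring: {SchoolQuality}.
Enumerating:
  P1: Tutoring <- SchoolQuality <- Attendance -> PeerGroup -> Neighborhood <- ParentEd <- ClassSize -> TestScore
  P2: Tutoring <- SchoolQuality <- Attendance -> PeerGroup -> Neighborhood <- ParentEd -> TestScore
  P3: Tutoring <- SchoolQuality <- Attendance -> PeerGroup -> TestScore
  P4: Tutoring <- SchoolQuality <- Attendance -> TestScore
That exhausts the simple backdoor paths. Count: 4.

4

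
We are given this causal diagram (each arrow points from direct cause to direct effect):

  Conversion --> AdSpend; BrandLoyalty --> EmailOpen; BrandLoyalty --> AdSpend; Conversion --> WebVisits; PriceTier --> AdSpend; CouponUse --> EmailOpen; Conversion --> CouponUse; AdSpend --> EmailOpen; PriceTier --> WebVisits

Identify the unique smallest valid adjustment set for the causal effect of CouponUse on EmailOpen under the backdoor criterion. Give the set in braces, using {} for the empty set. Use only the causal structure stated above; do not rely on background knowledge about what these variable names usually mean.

{Conversion}

Variables eligible for adjustment (non-descendants of CouponUse, excluding CouponUse and EmailOpen): {AdSpend, BrandLoyalty, Conversion, PriceTier, WebVisits}.
Backdoor paths from CouponUse to EmailOpen:
  P1: CouponUse <- Conversion -> AdSpend <- BrandLoyalty -> EmailOpen
  P2: CouponUse <- Conversion -> AdSpend -> EmailOpen
  P3: CouponUse <- Conversion -> WebVisits <- PriceTier -> AdSpend <- BrandLoyalty -> EmailOpen
  P4: CouponUse <- Conversion -> WebVisits <- PriceTier -> AdSpend -> EmailOpen
The empty set is not sufficient: P2 (CouponUse <- Conversion -> AdSpend -> EmailOpen) has no collider blocking it and no conditioned non-collider, so it is open.
Try {Conversion}:
  P1: blocked at fork node Conversion ∈ conditioning set.
  P2: blocked at fork node Conversion ∈ conditioning set.
  P3: blocked at fork node Conversion ∈ conditioning set.
  P4: blocked at fork node Conversion ∈ conditioning set.
{Conversion} contains no descendant of CouponUse and blocks every backdoor path.
No other singleton works — e.g. {BrandLoyalty} leaves P2 open — so {Conversion} is the unique smallest valid adjustment set.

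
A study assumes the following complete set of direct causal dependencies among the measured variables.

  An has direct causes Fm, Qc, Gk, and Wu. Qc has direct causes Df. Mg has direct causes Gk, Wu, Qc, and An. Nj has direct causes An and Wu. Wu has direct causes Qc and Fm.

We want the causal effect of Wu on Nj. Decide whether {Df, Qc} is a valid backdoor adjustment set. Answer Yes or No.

No

Backdoor paths from Wu to Nj (paths whose first edge points into Wu):
  P1: Wu <- Fm -> An -> Nj
  P2: Wu <- Qc -> An -> Nj
  P3: Wu <- Qc -> Mg <- Gk -> An -> Nj
  P4: Wu <- Qc -> Mg <- An -> Nj
Condition 1 (no descendant of Wu in the set): holds — descendants of Wu are {An, Mg, Nj}; none are in {Df, Qc}.
Condition 2 (every backdoor path blocked by {Df, Qc}):
  P1: open — no interior node is in the conditioning set.
  P2: blocked at fork node Qc ∈ conditioning set.
  P3: blocked at fork node Qc ∈ conditioning set.
  P4: blocked at fork node Qc ∈ conditioning set.
{Df, Qc} does not satisfy the backdoor criterion.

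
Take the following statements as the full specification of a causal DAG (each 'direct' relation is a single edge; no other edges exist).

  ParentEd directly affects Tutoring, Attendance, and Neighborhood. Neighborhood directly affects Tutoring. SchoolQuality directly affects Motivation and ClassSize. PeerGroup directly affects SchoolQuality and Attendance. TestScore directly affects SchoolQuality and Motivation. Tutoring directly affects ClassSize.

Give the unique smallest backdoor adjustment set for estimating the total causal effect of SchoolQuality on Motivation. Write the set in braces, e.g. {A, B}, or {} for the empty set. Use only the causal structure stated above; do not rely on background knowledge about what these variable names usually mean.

Variables eligible for adjustment (non-descendants of SchoolQuality, excluding SchoolQuality and Motivation): {Attendance, Neighborhood, ParentEd, PeerGroup, TestScore, Tutoring}.
Backdoor paths from SchoolQuality to Motivation:
  P1: SchoolQuality <- TestScore -> Motivation
The empty set is not sufficient: P1 (SchoolQuality <- TestScore -> Motivation) has no collider blocking it and no conditioned non-collider, so it is open.
Try {TestScore}:
  P1: blocked at fork node TestScore ∈ conditioning set.
{TestScore} contains no descendant of SchoolQuality and blocks every backdoor path.
No other singleton works — e.g. {ParentEd} leaves P1 open — so {TestScore} is the unique smallest valid adjustment set.

{TestScore}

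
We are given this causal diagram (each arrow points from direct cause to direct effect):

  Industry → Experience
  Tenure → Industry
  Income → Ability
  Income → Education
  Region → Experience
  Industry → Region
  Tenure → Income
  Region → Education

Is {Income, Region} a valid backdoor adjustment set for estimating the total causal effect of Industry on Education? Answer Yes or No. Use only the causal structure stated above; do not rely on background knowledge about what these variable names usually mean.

No

Backdoor paths from Industry to Education (paths whose first edge points into Industry):
  P1: Industry <- Tenure -> Income -> Education
Condition 1 (no descendant of Industry in the set): FAILS — Region is a descendant of Industry.
Condition 2 (every backdoor path blocked by {Income, Region}):
  P1: blocked at chain node Income ∈ conditioning set.
{Income, Region} does not satisfy the backdoor criterion.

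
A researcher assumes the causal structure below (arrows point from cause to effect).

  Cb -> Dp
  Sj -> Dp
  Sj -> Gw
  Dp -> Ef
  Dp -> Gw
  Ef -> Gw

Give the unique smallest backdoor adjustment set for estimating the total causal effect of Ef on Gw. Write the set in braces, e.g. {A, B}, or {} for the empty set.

Variables eligible for adjustment (non-descendants of Ef, excluding Ef and Gw): {Cb, Dp, Sj}.
Backdoor paths from Ef to Gw:
  P1: Ef <- Dp <- Sj -> Gw
  P2: Ef <- Dp -> Gw
The empty set is not sufficient: P1 (Ef <- Dp <- Sj -> Gw) has no collider blocking it and no conditioned non-collider, so it is open.
Try {Dp}:
  P1: blocked at chain node Dp ∈ conditioning set.
  P2: blocked at fork node Dp ∈ conditioning set.
{Dp} contains no descendant of Ef and blocks every backdoor path.
No other singleton works — e.g. {Sj} leaves P2 open — so {Dp} is the unique smallest valid adjustment set.

{Dp}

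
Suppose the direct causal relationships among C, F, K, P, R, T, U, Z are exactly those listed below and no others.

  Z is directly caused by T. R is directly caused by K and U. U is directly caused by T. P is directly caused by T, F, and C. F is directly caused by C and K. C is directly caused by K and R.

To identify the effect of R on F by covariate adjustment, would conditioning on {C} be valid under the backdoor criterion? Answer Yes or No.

Backdoor paths from R to F (paths whose first edge points into R):
  P1: R <- U <- T -> P <- C <- K -> F
  P2: R <- U <- T -> P <- C -> F
  P3: R <- U <- T -> P <- F
  P4: R <- K -> C -> F
  P5: R <- K -> C -> P <- F
  P6: R <- K -> F
Condition 1 (no descendant of R in the set): FAILS — C is a descendant of R.
Condition 2 (every backdoor path blocked by {C}):
  P1: blocked at collider P (neither it nor any descendant is in the conditioning set).
  P2: blocked at collider P (neither it nor any descendant is in the conditioning set).
  P3: blocked at collider P (neither it nor any descendant is in the conditioning set).
  P4: blocked at chain node C ∈ conditioning set.
  P5: blocked at chain node C ∈ conditioning set.
  P6: open — no interior node is in the conditioning set.
{C} does not satisfy the backdoor criterion.

No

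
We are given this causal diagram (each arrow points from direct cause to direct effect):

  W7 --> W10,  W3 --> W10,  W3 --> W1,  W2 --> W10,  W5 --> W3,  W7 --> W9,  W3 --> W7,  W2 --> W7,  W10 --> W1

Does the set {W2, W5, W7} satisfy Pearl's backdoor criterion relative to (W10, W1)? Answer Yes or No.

Backdoor paths from W10 to W1 (paths whose first edge points into W10):
  P1: W10 <- W2 -> W7 <- W3 -> W1
  P2: W10 <- W3 -> W1
  P3: W10 <- W7 <- W3 -> W1
Condition 1 (no descendant of W10 in the set): holds — descendants of W10 are {W1}; none are in {W2, W5, W7}.
Condition 2 (every backdoor path blocked by {W2, W5, W7}):
  P1: blocked at fork node W2 ∈ conditioning set.
  P2: open — no interior node is in the conditioning set.
  P3: blocked at chain node W7 ∈ conditioning set.
{W2, W5, W7} does not satisfy the backdoor criterion.

No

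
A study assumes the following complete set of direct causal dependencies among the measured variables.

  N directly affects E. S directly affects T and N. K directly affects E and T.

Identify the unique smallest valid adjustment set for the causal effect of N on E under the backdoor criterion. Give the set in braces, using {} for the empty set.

Variables eligible for adjustment (non-descendants of N, excluding N and E): {K, S, T}.
Backdoor paths from N to E:
  P1: N <- S -> T <- K -> E
Each backdoor path contains an unconditioned collider, so every path is already blocked with the empty conditioning set:
  P1: blocked at collider T (neither it nor any descendant is in the conditioning set).
The empty set is therefore the unique smallest valid set.

{}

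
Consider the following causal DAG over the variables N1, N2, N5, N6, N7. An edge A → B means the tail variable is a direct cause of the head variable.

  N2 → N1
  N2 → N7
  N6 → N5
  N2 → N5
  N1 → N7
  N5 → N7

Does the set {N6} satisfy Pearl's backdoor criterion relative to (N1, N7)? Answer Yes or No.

Backdoor paths from N1 to N7 (paths whose first edge points into N1):
  P1: N1 <- N2 -> N5 -> N7
  P2: N1 <- N2 -> N7
Condition 1 (no descendant of N1 in the set): holds — descendants of N1 are {N7}; none are in {N6}.
Condition 2 (every backdoor path blocked by {N6}):
  P1: open — no interior node is in the conditioning set.
  P2: open — no interior node is in the conditioning set.
{N6} does not satisfy the backdoor criterion.

No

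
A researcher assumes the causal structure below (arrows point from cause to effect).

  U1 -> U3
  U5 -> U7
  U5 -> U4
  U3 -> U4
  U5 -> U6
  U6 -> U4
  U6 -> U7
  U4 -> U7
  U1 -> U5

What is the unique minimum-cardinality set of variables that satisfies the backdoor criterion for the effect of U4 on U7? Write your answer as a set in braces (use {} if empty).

{U5, U6}

Variables eligible for adjustment (non-descendants of U4, excluding U4 and U7): {U1, U3, U5, U6}.
Backdoor paths from U4 to U7:
  P1: U4 <- U5 -> U6 -> U7
  P2: U4 <- U5 -> U7
  P3: U4 <- U3 <- U1 -> U5 -> U6 -> U7
  P4: U4 <- U3 <- U1 -> U5 -> U7
  P5: U4 <- U6 <- U5 -> U7
  P6: U4 <- U6 -> U7
The empty set is not sufficient: P1 (U4 <- U5 -> U6 -> U7) has no collider blocking it and no conditioned non-collider, so it is open.
Try {U5, U6}:
  P1: blocked at fork node U5 ∈ conditioning set.
  P2: blocked at fork node U5 ∈ conditioning set.
  P3: blocked at chain node U5 ∈ conditioning set.
  P4: blocked at chain node U5 ∈ conditioning set.
  P5: blocked at chain node U6 ∈ conditioning set.
  P6: blocked at fork node U6 ∈ conditioning set.
{U5, U6} contains no descendant of U4 and blocks every backdoor path.
Every element of {U5, U6} is needed (dropping U5 leaves P2 open; dropping U6 leaves P6 open), so no proper subset is valid.
Among all size-2 subsets of the eligible variables, only {U5, U6} blocks every backdoor path, so it is the unique smallest valid adjustment set.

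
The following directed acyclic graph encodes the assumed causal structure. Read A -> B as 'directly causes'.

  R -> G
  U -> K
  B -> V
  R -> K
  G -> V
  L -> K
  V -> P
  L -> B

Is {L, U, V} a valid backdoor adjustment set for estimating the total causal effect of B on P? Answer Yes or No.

No

Backdoor paths from B to P (paths whose first edge points into B):
  P1: B <- L -> K <- R -> G -> V -> P
Condition 1 (no descendant of B in the set): FAILS — V is a descendant of B.
Condition 2 (every backdoor path blocked by {L, U, V}):
  P1: blocked at fork node L ∈ conditioning set.
{L, U, V} does not satisfy the backdoor criterion.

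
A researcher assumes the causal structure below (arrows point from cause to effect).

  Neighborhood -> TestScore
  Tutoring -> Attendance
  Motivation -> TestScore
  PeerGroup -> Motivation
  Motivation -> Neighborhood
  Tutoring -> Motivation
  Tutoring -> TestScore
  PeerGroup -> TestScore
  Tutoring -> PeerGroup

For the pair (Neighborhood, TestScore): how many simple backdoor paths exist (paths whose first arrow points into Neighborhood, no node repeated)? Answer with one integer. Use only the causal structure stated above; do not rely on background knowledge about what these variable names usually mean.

5

A backdoor path from Neighborhood to TestScore is any simple undirected path whose first edge points into Neighborhood (i.e. leaves Neighborhood via a parent).
Parents of Neighborhood: {Motivation}.
Enumerating:
  P1: Neighborhood <- Motivation <- Tutoring -> PeerGroup -> TestScore
  P2: Neighborhood <- Motivation <- Tutoring -> TestScore
  P3: Neighborhood <- Motivation <- PeerGroup <- Tutoring -> TestScore
  P4: Neighborhood <- Motivation <- PeerGroup -> TestScore
  P5: Neighborhood <- Motivation -> TestScore
That exhausts the simple backdoor paths. Count: 5.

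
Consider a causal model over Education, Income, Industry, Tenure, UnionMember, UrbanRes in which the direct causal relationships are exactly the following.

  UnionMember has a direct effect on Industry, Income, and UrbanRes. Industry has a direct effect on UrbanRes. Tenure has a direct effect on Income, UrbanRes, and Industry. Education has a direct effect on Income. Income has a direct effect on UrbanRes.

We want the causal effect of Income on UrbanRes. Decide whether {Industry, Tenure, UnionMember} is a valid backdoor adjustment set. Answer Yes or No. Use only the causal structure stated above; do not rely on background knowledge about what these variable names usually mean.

Yes

Backdoor paths from Income to UrbanRes (paths whose first edge points into Income):
  P1: Income <- Tenure -> Industry <- UnionMember -> UrbanRes
  P2: Income <- Tenure -> Industry -> UrbanRes
  P3: Income <- Tenure -> UrbanRes
  P4: Income <- UnionMember -> Industry <- Tenure -> UrbanRes
  P5: Income <- UnionMember -> Industry -> UrbanRes
  P6: Income <- UnionMember -> UrbanRes
Condition 1 (no descendant of Income in the set): holds — descendants of Income are {UrbanRes}; none are in {Industry, Tenure, UnionMember}.
Condition 2 (every backdoor path blocked by {Industry, Tenure, UnionMember}):
  P1: blocked at fork node Tenure ∈ conditioning set.
  P2: blocked at fork node Tenure ∈ conditioning set.
  P3: blocked at fork node Tenure ∈ conditioning set.
  P4: blocked at fork node UnionMember ∈ conditioning set.
  P5: blocked at fork node UnionMember ∈ conditioning set.
  P6: blocked at fork node UnionMember ∈ conditioning set.
{Industry, Tenure, UnionMember} satisfies the backdoor criterion.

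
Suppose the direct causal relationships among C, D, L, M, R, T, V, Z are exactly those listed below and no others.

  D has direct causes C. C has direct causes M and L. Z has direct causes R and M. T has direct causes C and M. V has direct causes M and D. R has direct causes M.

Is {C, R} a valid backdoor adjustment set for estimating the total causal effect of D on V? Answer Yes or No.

Backdoor paths from D to V (paths whose first edge points into D):
  P1: D <- C <- M -> V
  P2: D <- C -> T <- M -> V
Condition 1 (no descendant of D in the set): holds — descendants of D are {V}; none are in {C, R}.
Condition 2 (every backdoor path blocked by {C, R}):
  P1: blocked at chain node C ∈ conditioning set.
  P2: blocked at fork node C ∈ conditioning set.
{C, R} satisfies the backdoor criterion.

Yes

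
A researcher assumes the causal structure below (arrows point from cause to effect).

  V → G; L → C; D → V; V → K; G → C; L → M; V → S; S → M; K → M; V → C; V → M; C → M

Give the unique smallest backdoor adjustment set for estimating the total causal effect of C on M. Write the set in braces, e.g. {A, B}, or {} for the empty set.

Variables eligible for adjustment (non-descendants of C, excluding C and M): {D, G, K, L, S, V}.
Backdoor paths from C to M:
  P1: C <- V -> S -> M
  P2: C <- V -> K -> M
  P3: C <- V -> M
  P4: C <- G <- V -> S -> M
  P5: C <- G <- V -> K -> M
  P6: C <- G <- V -> M
  P7: C <- L -> M
The empty set is not sufficient: P1 (C <- V -> S -> M) has no collider blocking it and no conditioned non-collider, so it is open.
Try {L, V}:
  P1: blocked at fork node V ∈ conditioning set.
  P2: blocked at fork node V ∈ conditioning set.
  P3: blocked at fork node V ∈ conditioning set.
  P4: blocked at fork node V ∈ conditioning set.
  P5: blocked at fork node V ∈ conditioning set.
  P6: blocked at fork node V ∈ conditioning set.
  P7: blocked at fork node L ∈ conditioning set.
{L, V} contains no descendant of C and blocks every backdoor path.
Every element of {L, V} is needed (dropping L leaves P7 open; dropping V leaves P1 open), so no proper subset is valid.
Among all size-2 subsets of the eligible variables, only {L, V} blocks every backdoor path, so it is the unique smallest valid adjustment set.

{L, V}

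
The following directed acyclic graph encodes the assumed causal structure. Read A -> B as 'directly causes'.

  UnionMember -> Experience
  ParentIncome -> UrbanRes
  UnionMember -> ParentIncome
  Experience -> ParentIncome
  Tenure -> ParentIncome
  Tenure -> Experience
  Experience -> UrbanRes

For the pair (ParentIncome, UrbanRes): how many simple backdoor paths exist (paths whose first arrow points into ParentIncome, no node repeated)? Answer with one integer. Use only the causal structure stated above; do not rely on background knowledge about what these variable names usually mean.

3

A backdoor path from ParentIncome to UrbanRes is any simple undirected path whose first edge points into ParentIncome (i.e. leaves ParentIncome via a parent).
Parents of ParentIncome: {Experience, Tenure, UnionMember}.
Enumerating:
  P1: ParentIncome <- Tenure -> Experience -> UrbanRes
  P2: ParentIncome <- UnionMember -> Experience -> UrbanRes
  P3: ParentIncome <- Experience -> UrbanRes
That exhausts the simple backdoor paths. Count: 3.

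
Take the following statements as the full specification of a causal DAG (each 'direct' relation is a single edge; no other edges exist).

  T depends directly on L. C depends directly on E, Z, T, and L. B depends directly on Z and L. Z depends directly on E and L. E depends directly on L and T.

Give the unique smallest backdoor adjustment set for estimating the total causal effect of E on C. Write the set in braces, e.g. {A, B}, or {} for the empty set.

{L, T}

Variables eligible for adjustment (non-descendants of E, excluding E and C): {L, T}.
Backdoor paths from E to C:
  P1: E <- L -> T -> C
  P2: E <- L -> Z -> C
  P3: E <- L -> C
  P4: E <- L -> B <- Z -> C
  P5: E <- T <- L -> Z -> C
  P6: E <- T <- L -> C
  P7: E <- T <- L -> B <- Z -> C
  P8: E <- T -> C
The empty set is not sufficient: P1 (E <- L -> T -> C) has no collider blocking it and no conditioned non-collider, so it is open.
Try {L, T}:
  P1: blocked at fork node L ∈ conditioning set.
  P2: blocked at fork node L ∈ conditioning set.
  P3: blocked at fork node L ∈ conditioning set.
  P4: blocked at fork node L ∈ conditioning set.
  P5: blocked at chain node T ∈ conditioning set.
  P6: blocked at chain node T ∈ conditioning set.
  P7: blocked at chain node T ∈ conditioning set.
  P8: blocked at fork node T ∈ conditioning set.
{L, T} contains no descendant of E and blocks every backdoor path.
Every element of {L, T} is needed (dropping L leaves P2 open; dropping T leaves P8 open), so no proper subset is valid.
Among all size-2 subsets of the eligible variables, only {L, T} blocks every backdoor path, so it is the unique smallest valid adjustment set.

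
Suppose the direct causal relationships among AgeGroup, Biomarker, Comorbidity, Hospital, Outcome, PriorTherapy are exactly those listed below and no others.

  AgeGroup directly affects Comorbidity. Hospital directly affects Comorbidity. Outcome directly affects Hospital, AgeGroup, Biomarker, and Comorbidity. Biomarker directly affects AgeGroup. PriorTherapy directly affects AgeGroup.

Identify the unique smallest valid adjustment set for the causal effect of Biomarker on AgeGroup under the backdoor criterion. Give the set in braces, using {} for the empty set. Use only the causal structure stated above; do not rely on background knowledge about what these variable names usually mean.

Variables eligible for adjustment (non-descendants of Biomarker, excluding Biomarker and AgeGroup): {Hospital, Outcome, PriorTherapy}.
Backdoor paths from Biomarker to AgeGroup:
  P1: Biomarker <- Outcome -> Hospital -> Comorbidity <- AgeGroup
  P2: Biomarker <- Outcome -> AgeGroup
  P3: Biomarker <- Outcome -> Comorbidity <- AgeGroup
The empty set is not sufficient: P2 (Biomarker <- Outcome -> AgeGroup) has no collider blocking it and no conditioned non-collider, so it is open.
Try {Outcome}:
  P1: blocked at fork node Outcome ∈ conditioning set.
  P2: blocked at fork node Outcome ∈ conditioning set.
  P3: blocked at fork node Outcome ∈ conditioning set.
{Outcome} contains no descendant of Biomarker and blocks every backdoor path.
No other singleton works — e.g. {Hospital} leaves P2 open — so {Outcome} is the unique smallest valid adjustment set.

{Outcome}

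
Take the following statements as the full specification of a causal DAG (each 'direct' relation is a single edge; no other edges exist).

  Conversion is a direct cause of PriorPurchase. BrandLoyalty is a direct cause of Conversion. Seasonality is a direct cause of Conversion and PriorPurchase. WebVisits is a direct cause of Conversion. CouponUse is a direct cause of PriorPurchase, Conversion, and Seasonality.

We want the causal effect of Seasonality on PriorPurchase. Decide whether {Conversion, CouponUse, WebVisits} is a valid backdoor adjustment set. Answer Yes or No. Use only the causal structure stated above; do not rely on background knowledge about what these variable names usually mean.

No

Backdoor paths from Seasonality to PriorPurchase (paths whose first edge points into Seasonality):
  P1: Seasonality <- CouponUse -> Conversion -> PriorPurchase
  P2: Seasonality <- CouponUse -> PriorPurchase
Condition 1 (no descendant of Seasonality in the set): FAILS — Conversion is a descendant of Seasonality.
Condition 2 (every backdoor path blocked by {Conversion, CouponUse, WebVisits}):
  P1: blocked at fork node CouponUse ∈ conditioning set.
  P2: blocked at fork node CouponUse ∈ conditioning set.
{Conversion, CouponUse, WebVisits} does not satisfy the backdoor criterion.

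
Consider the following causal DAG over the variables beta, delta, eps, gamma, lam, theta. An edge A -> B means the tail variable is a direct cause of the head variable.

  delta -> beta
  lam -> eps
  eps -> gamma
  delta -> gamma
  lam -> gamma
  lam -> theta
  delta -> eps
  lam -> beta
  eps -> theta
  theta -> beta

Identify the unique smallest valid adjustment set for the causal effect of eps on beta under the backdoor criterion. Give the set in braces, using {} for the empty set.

{delta, lam}

Variables eligible for adjustment (non-descendants of eps, excluding eps and beta): {delta, lam}.
Backdoor paths from eps to beta:
  P1: eps <- lam -> theta -> beta
  P2: eps <- lam -> gamma <- delta -> beta
  P3: eps <- lam -> beta
  P4: eps <- delta -> gamma <- lam -> theta -> beta
  P5: eps <- delta -> gamma <- lam -> beta
  P6: eps <- delta -> beta
The empty set is not sufficient: P1 (eps <- lam -> theta -> beta) has no collider blocking it and no conditioned non-collider, so it is open.
Try {delta, lam}:
  P1: blocked at fork node lam ∈ conditioning set.
  P2: blocked at fork node lam ∈ conditioning set.
  P3: blocked at fork node lam ∈ conditioning set.
  P4: blocked at fork node delta ∈ conditioning set.
  P5: blocked at fork node delta ∈ conditioning set.
  P6: blocked at fork node delta ∈ conditioning set.
{delta, lam} contains no descendant of eps and blocks every backdoor path.
Every element of {delta, lam} is needed (dropping delta leaves P6 open; dropping lam leaves P1 open), so no proper subset is valid.
Among all size-2 subsets of the eligible variables, only {delta, lam} blocks every backdoor path, so it is the unique smallest valid adjustment set.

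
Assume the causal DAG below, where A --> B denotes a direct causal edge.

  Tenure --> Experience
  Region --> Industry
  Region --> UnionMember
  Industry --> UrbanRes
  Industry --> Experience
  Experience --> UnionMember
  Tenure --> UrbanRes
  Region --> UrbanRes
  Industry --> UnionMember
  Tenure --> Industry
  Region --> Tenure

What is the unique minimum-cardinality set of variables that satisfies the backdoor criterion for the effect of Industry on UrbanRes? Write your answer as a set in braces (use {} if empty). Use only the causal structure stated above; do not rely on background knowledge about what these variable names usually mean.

{Region, Tenure}

Variables eligible for adjustment (non-descendants of Industry, excluding Industry and UrbanRes): {Region, Tenure}.
Backdoor paths from Industry to UrbanRes:
  P1: Industry <- Region -> Tenure -> UrbanRes
  P2: Industry <- Region -> UrbanRes
  P3: Industry <- Region -> UnionMember <- Experience <- Tenure -> UrbanRes
  P4: Industry <- Tenure <- Region -> UrbanRes
  P5: Industry <- Tenure -> Experience -> UnionMember <- Region -> UrbanRes
  P6: Industry <- Tenure -> UrbanRes
The empty set is not sufficient: P1 (Industry <- Region -> Tenure -> UrbanRes) has no collider blocking it and no conditioned non-collider, so it is open.
Try {Region, Tenure}:
  P1: blocked at fork node Region ∈ conditioning set.
  P2: blocked at fork node Region ∈ conditioning set.
  P3: blocked at fork node Region ∈ conditioning set.
  P4: blocked at chain node Tenure ∈ conditioning set.
  P5: blocked at fork node Tenure ∈ conditioning set.
  P6: blocked at fork node Tenure ∈ conditioning set.
{Region, Tenure} contains no descendant of Industry and blocks every backdoor path.
Every element of {Region, Tenure} is needed (dropping Region leaves P2 open; dropping Tenure leaves P6 open), so no proper subset is valid.
Among all size-2 subsets of the eligible variables, only {Region, Tenure} blocks every backdoor path, so it is the unique smallest valid adjustment set.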